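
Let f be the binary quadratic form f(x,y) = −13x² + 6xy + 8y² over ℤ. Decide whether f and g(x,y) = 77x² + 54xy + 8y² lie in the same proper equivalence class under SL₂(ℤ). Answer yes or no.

D₁ = 452, D₂ = 452
river cycle of f (length 18): (8, 10, -11), (-11, 12, 7), (7, 16, -7), (-7, 12, 11), (11, 10, -8), (-8, 6, 13), (13, 20, -1), (-1, 20, 13), (13, 6, -8), (-8, 10, 11), … (8 more)
river cycle of g (length 18): (8, 10, -11), (-11, 12, 7), (7, 16, -7), (-7, 12, 11), (11, 10, -8), (-8, 6, 13), (13, 20, -1), (-1, 20, 13), (13, 6, -8), (-8, 10, 11), … (8 more)
cycles coincide ⇒ equivalent

yes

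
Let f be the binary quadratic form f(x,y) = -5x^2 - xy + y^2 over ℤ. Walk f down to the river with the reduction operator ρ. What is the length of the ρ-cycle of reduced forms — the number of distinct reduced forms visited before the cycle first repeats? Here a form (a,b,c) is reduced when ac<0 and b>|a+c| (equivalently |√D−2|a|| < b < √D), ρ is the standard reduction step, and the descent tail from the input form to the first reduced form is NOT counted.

D = 21, ⌊√D⌋ = 4
descent: ρ → (1,3,-3)  [lands on river]
river: ρ → (-3,3,1)
ρ-cycle length = 2 (tail of 1 descent step not counted)

2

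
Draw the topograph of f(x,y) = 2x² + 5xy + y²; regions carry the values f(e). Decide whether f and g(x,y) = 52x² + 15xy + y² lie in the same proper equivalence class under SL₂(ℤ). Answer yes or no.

D₁ = 17, D₂ = 17
river cycle of f (length 6): (1, 3, -2), (-2, 1, 2), (2, 3, -1), (-1, 3, 2), (2, 1, -2), (-2, 3, 1)
river cycle of g (length 6): (1, 3, -2), (-2, 1, 2), (2, 3, -1), (-1, 3, 2), (2, 1, -2), (-2, 3, 1)
cycles coincide ⇒ equivalent

yes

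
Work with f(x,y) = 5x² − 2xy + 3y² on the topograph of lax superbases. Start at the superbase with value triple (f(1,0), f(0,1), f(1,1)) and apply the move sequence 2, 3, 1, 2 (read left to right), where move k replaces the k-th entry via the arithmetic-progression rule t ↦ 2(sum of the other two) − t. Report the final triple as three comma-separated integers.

start (5,3,6) = (f(1,0),f(0,1),f(1,1))
replace slot 2: 2·(5+6) − 3 = 19 → (5,19,6)
replace slot 3: 2·(5+19) − 6 = 42 → (5,19,42)
replace slot 1: 2·(19+42) − 5 = 117 → (117,19,42)
replace slot 2: 2·(117+42) − 19 = 299 → (117,299,42)

117,299,42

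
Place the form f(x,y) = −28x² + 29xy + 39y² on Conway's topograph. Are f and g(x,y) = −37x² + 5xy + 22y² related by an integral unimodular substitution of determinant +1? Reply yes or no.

D₁ = 5209, D₂ = 3281
discriminants differ ⇒ not SL₂(ℤ)-equivalent

no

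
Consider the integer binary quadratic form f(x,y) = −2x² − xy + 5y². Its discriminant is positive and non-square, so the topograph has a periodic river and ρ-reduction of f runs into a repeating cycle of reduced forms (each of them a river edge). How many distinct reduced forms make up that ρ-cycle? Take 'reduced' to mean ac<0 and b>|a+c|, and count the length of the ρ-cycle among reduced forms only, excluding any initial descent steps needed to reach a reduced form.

D = 41, ⌊√D⌋ = 6
descent: ρ → (5,1,-2)
descent: ρ → (-2,3,4)  [lands on river]
river: ρ → (4,5,-1)
river: ρ → (-1,5,4)
river: ρ → (4,3,-2)
river: ρ → (-2,5,2)
river: ρ → (2,3,-4)
river: ρ → (-4,5,1)
river: ρ → (1,5,-4)
river: ρ → (-4,3,2)
river: ρ → (2,5,-2)
ρ-cycle length = 10 (tail of 2 descent steps not counted)

10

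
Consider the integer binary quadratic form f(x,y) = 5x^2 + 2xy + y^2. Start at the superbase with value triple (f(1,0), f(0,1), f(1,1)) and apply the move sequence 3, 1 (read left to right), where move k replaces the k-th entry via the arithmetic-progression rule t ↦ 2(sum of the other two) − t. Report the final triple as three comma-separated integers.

start (5,1,8) = (f(1,0),f(0,1),f(1,1))
replace slot 3: 2·(5+1) − 8 = 4 → (5,1,4)
replace slot 1: 2·(1+4) − 5 = 5 → (5,1,4)

5,1,4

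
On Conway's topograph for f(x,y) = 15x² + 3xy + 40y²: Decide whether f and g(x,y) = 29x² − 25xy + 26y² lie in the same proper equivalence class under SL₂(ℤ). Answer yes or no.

D₁ = -2391, D₂ = -2391
f: reduced (well bottom): (15,3,40) with a≤c, −a<b≤a
g: flip: (29,-25,26)→(26,25,29)
g: reduced (well bottom): (26,25,29) with a≤c, −a<b≤a
reduced forms (15, 3, 40) vs (26, 25, 29) ⇒ inequivalent

no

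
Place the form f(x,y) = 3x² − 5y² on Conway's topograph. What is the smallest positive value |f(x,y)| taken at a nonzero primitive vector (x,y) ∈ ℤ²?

descent: ρ → (-5,0,3)
descent: ρ → (3,6,-2)  [lands on river]
river: ρ → (-2,6,3)
closes: descent 2, river 2
min |a| on river = 2

2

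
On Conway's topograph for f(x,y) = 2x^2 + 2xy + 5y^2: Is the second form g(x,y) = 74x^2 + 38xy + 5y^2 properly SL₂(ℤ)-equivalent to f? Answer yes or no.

D₁ = -36, D₂ = -36
f: reduced (well bottom): (2,2,5) with a≤c, −a<b≤a
g: flip: (74,38,5)→(5,-38,74)
g: translate: b→2 (≡-38 mod 10), so (5,-38,74)→(5,2,2)
g: flip: (5,2,2)→(2,-2,5)
g: translate: b→2 (≡-2 mod 4), so (2,-2,5)→(2,2,5)
g: reduced (well bottom): (2,2,5) with a≤c, −a<b≤a
reduced forms (2, 2, 5) vs (2, 2, 5) ⇒ equivalent

yes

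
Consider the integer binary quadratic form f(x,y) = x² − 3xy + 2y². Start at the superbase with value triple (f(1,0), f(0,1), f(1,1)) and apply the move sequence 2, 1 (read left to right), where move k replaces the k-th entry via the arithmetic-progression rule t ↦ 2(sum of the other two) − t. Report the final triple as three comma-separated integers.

start (1,2,0) = (f(1,0),f(0,1),f(1,1))
replace slot 2: 2·(1+0) − 2 = 0 → (1,0,0)
replace slot 1: 2·(0+0) − 1 = -1 → (-1,0,0)

-1,0,0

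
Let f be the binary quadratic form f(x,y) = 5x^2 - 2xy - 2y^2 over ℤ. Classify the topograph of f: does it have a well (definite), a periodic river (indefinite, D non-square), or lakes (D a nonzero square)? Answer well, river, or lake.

D = b²−4ac = (-2)² − 4·5·(-2) = 44
D > 0 non-square ⇒ indefinite ⇒ periodic river

river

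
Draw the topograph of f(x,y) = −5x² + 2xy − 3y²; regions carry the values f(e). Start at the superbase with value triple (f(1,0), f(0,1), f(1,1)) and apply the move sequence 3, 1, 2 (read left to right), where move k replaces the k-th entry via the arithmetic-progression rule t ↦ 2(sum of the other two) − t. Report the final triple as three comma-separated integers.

start (-5,-3,-6) = (f(1,0),f(0,1),f(1,1))
replace slot 3: 2·((-5)+(-3)) − (-6) = -10 → (-5,-3,-10)
replace slot 1: 2·((-3)+(-10)) − (-5) = -21 → (-21,-3,-10)
replace slot 2: 2·((-21)+(-10)) − (-3) = -59 → (-21,-59,-10)

-21,-59,-10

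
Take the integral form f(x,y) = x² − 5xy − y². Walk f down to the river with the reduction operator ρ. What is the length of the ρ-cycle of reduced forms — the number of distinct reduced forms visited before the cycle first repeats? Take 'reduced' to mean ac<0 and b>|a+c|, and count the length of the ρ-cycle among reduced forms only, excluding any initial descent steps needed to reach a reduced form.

D = 29, ⌊√D⌋ = 5
descent: ρ → (-1,5,1)  [lands on river]
river: ρ → (1,5,-1)
ρ-cycle length = 2 (tail of 1 descent step not counted)

2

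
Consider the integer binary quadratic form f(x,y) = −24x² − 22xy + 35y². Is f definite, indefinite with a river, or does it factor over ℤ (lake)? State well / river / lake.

D = b²−4ac = (-22)² − 4·(-24)·35 = 3844
D = 62² is a perfect square ⇒ form factors over ℤ ⇒ lakes

lake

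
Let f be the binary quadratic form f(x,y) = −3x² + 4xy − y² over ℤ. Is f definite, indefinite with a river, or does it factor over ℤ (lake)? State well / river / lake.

D = b²−4ac = 4² − 4·(-3)·(-1) = 4
D = 2² is a perfect square ⇒ form factors over ℤ ⇒ lakes

lake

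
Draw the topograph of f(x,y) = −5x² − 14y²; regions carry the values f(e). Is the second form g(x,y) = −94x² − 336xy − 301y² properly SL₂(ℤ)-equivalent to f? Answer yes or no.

D₁ = -280, D₂ = -280
f is negative-definite; reduce −f:
−f: reduced (well bottom): (5,0,14) with a≤c, −a<b≤a
flip sign back: reduced form of f is (-5,0,-14)
g is negative-definite; reduce −g:
−g: translate: b→-40 (≡336 mod 188), so (94,336,301)→(94,-40,5)
−g: flip: (94,-40,5)→(5,40,94)
−g: translate: b→0 (≡40 mod 10), so (5,40,94)→(5,0,14)
−g: reduced (well bottom): (5,0,14) with a≤c, −a<b≤a
flip sign back: reduced form of g is (-5,0,-14)
reduced forms (-5, 0, -14) vs (-5, 0, -14) ⇒ equivalent

yes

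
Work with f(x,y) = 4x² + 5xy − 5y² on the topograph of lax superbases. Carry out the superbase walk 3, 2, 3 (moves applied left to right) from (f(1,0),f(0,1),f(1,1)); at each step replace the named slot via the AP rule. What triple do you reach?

start (4,-5,4) = (f(1,0),f(0,1),f(1,1))
replace slot 3: 2·(4+(-5)) − 4 = -6 → (4,-5,-6)
replace slot 2: 2·(4+(-6)) − (-5) = 1 → (4,1,-6)
replace slot 3: 2·(4+1) − (-6) = 16 → (4,1,16)

4,1,16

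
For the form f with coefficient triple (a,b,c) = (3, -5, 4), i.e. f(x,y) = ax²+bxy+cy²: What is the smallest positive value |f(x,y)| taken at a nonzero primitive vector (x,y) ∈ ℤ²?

translate: b→1 (≡-5 mod 6), so (3,-5,4)→(3,1,2)
flip: (3,1,2)→(2,-1,3)
reduced (well bottom): (2,-1,3) with a≤c, −a<b≤a
well minimum = a = 2

2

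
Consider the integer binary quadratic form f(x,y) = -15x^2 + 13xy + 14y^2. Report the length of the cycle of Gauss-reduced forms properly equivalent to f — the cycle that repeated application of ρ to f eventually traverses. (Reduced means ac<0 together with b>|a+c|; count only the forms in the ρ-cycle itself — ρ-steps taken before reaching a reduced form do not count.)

D = 1009, ⌊√D⌋ = 31
river: ρ → (14,15,-14)
river: ρ → (-14,13,15)
river: ρ → (15,17,-12)
river: ρ → (-12,31,1)
river: ρ → (1,31,-12)
river: ρ → (-12,17,15)
river: ρ → (15,13,-14)
river: ρ → (-14,15,14)
river: ρ → (14,13,-15)
river: ρ → (-15,17,12)
river: ρ → (12,31,-1)
river: ρ → (-1,31,12)
river: ρ → (12,17,-15)
river: ρ → (-15,13,14)
ρ-cycle length = 14 (tail of 0 descent steps not counted)

14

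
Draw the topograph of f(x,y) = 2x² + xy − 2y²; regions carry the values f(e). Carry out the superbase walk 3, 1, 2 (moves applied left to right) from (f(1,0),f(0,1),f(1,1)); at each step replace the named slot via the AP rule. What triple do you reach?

start (2,-2,1) = (f(1,0),f(0,1),f(1,1))
replace slot 3: 2·(2+(-2)) − 1 = -1 → (2,-2,-1)
replace slot 1: 2·((-2)+(-1)) − 2 = -8 → (-8,-2,-1)
replace slot 2: 2·((-8)+(-1)) − (-2) = -16 → (-8,-16,-1)

-8,-16,-1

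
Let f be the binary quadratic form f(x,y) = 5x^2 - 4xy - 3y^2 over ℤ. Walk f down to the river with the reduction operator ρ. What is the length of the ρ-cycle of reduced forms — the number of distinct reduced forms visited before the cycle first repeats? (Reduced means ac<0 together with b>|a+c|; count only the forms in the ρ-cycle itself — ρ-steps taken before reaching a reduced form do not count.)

D = 76, ⌊√D⌋ = 8
descent: ρ → (-3,4,5)  [lands on river]
river: ρ → (5,6,-2)
river: ρ → (-2,6,5)
river: ρ → (5,4,-3)
river: ρ → (-3,8,1)
river: ρ → (1,8,-3)
ρ-cycle length = 6 (tail of 1 descent step not counted)

6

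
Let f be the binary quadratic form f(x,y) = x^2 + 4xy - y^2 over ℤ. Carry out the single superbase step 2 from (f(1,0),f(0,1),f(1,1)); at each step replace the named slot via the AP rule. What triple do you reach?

start (1,-1,4) = (f(1,0),f(0,1),f(1,1))
replace slot 2: 2·(1+4) − (-1) = 11 → (1,11,4)

1,11,4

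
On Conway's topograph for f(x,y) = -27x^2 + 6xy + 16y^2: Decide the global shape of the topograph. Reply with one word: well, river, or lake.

D = b²−4ac = 6² − 4·(-27)·16 = 1764
D = 42² is a perfect square ⇒ form factors over ℤ ⇒ lakes

lake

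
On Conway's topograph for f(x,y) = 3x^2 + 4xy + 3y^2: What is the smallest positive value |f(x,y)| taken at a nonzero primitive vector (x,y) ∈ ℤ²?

translate: b→-2 (≡4 mod 6), so (3,4,3)→(3,-2,2)
flip: (3,-2,2)→(2,2,3)
reduced (well bottom): (2,2,3) with a≤c, −a<b≤a
well minimum = a = 2

2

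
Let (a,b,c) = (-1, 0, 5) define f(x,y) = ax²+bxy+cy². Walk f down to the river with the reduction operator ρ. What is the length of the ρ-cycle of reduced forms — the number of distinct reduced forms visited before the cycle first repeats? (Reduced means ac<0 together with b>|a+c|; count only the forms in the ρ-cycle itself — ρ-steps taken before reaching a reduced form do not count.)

D = 20, ⌊√D⌋ = 4
descent: ρ → (5,0,-1)
descent: ρ → (-1,4,1)  [lands on river]
river: ρ → (1,4,-1)
ρ-cycle length = 2 (tail of 2 descent steps not counted)

2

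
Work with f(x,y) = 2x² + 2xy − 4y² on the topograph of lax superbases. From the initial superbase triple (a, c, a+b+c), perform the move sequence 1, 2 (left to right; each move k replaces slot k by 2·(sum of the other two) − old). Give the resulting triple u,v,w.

start (2,-4,0) = (f(1,0),f(0,1),f(1,1))
replace slot 1: 2·((-4)+0) − 2 = -10 → (-10,-4,0)
replace slot 2: 2·((-10)+0) − (-4) = -16 → (-10,-16,0)

-10,-16,0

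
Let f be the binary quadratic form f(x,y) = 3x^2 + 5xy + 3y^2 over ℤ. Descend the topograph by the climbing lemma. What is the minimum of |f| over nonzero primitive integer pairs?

translate: b→-1 (≡5 mod 6), so (3,5,3)→(3,-1,1)
flip: (3,-1,1)→(1,1,3)
reduced (well bottom): (1,1,3) with a≤c, −a<b≤a
well minimum = a = 1

1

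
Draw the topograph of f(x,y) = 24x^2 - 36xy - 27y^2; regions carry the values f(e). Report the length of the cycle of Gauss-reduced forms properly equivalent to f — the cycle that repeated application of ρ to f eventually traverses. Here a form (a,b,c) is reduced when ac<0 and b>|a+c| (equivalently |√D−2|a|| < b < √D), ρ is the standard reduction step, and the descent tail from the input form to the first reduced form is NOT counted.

D = 3888, ⌊√D⌋ = 62
descent: ρ → (-27,36,24)  [lands on river]
river: ρ → (24,60,-3)
river: ρ → (-3,60,24)
river: ρ → (24,36,-27)
river: ρ → (-27,18,33)
river: ρ → (33,48,-12)
river: ρ → (-12,48,33)
river: ρ → (33,18,-27)
ρ-cycle length = 8 (tail of 1 descent step not counted)

8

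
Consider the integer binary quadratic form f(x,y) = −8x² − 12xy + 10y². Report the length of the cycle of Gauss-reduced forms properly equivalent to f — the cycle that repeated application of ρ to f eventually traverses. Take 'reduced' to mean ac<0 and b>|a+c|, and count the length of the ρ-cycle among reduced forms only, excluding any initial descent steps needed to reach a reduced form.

D = 464, ⌊√D⌋ = 21
descent: ρ → (10,12,-8)  [lands on river]
river: ρ → (-8,20,2)
river: ρ → (2,20,-8)
river: ρ → (-8,12,10)
river: ρ → (10,8,-10)
river: ρ → (-10,12,8)
river: ρ → (8,20,-2)
river: ρ → (-2,20,8)
river: ρ → (8,12,-10)
river: ρ → (-10,8,10)
ρ-cycle length = 10 (tail of 1 descent step not counted)

10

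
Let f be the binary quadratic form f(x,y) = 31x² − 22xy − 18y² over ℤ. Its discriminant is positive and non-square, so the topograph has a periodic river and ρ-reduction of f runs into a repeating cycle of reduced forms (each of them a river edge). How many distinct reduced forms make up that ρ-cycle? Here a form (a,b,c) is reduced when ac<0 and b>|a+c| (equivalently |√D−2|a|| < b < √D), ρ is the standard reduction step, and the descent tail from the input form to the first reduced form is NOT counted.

D = 2716, ⌊√D⌋ = 52
descent: ρ → (-18,22,31)  [lands on river]
river: ρ → (31,40,-9)
river: ρ → (-9,50,6)
river: ρ → (6,46,-25)
river: ρ → (-25,4,27)
river: ρ → (27,50,-2)
river: ρ → (-2,50,27)
river: ρ → (27,4,-25)
river: ρ → (-25,46,6)
river: ρ → (6,50,-9)
river: ρ → (-9,40,31)
river: ρ → (31,22,-18)
river: ρ → (-18,50,3)
river: ρ → (3,52,-1)
river: ρ → (-1,52,3)
river: ρ → (3,50,-18)
ρ-cycle length = 16 (tail of 1 descent step not counted)

16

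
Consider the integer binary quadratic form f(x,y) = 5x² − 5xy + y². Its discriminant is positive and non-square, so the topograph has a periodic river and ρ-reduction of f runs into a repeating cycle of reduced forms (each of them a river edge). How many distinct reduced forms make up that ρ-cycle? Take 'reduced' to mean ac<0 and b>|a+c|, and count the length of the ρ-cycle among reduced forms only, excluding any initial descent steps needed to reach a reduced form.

D = 5, ⌊√D⌋ = 2
descent: ρ → (1,1,-1)  [lands on river]
river: ρ → (-1,1,1)
ρ-cycle length = 2 (tail of 1 descent step not counted)

2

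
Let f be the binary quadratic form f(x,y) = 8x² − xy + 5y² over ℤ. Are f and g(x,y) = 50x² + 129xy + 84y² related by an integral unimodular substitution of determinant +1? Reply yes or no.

D₁ = -159, D₂ = -159
f: flip: (8,-1,5)→(5,1,8)
f: reduced (well bottom): (5,1,8) with a≤c, −a<b≤a
g: translate: b→29 (≡129 mod 100), so (50,129,84)→(50,29,5)
g: flip: (50,29,5)→(5,-29,50)
g: translate: b→1 (≡-29 mod 10), so (5,-29,50)→(5,1,8)
g: reduced (well bottom): (5,1,8) with a≤c, −a<b≤a
reduced forms (5, 1, 8) vs (5, 1, 8) ⇒ equivalent

yes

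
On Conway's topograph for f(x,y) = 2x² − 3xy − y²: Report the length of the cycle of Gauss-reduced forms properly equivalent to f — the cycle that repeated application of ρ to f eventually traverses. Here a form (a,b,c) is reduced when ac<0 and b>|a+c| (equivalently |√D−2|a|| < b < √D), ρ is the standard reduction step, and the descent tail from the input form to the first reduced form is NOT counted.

D = 17, ⌊√D⌋ = 4
descent: ρ → (-1,3,2)  [lands on river]
river: ρ → (2,1,-2)
river: ρ → (-2,3,1)
river: ρ → (1,3,-2)
river: ρ → (-2,1,2)
river: ρ → (2,3,-1)
ρ-cycle length = 6 (tail of 1 descent step not counted)

6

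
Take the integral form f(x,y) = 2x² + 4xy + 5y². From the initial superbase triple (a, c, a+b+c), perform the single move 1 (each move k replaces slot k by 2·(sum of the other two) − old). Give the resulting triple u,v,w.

start (2,5,11) = (f(1,0),f(0,1),f(1,1))
replace slot 1: 2·(5+11) − 2 = 30 → (30,5,11)

30,5,11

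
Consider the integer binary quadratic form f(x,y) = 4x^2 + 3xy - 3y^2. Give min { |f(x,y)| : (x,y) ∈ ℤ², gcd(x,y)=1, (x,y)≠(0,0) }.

river: ρ → (-3,3,4)
river: ρ → (4,5,-2)
river: ρ → (-2,7,1)
river: ρ → (1,7,-2)
river: ρ → (-2,5,4)
river: ρ → (4,3,-3)
closes: descent 0, river 6
min |a| on river = 1

1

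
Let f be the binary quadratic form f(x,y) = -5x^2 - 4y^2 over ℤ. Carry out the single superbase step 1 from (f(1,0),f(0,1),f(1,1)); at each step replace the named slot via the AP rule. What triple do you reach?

start (-5,-4,-9) = (f(1,0),f(0,1),f(1,1))
replace slot 1: 2·((-4)+(-9)) − (-5) = -21 → (-21,-4,-9)

-21,-4,-9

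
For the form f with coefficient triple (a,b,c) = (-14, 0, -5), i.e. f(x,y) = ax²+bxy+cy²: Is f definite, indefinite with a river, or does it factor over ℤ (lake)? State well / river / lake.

D = b²−4ac = 0² − 4·(-14)·(-5) = -280
D < 0 ⇒ definite ⇒ every region one sign ⇒ single well

well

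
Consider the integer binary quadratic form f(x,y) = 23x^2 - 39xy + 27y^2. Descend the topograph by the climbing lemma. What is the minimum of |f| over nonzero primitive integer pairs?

translate: b→7 (≡-39 mod 46), so (23,-39,27)→(23,7,11)
flip: (23,7,11)→(11,-7,23)
reduced (well bottom): (11,-7,23) with a≤c, −a<b≤a
well minimum = a = 11

11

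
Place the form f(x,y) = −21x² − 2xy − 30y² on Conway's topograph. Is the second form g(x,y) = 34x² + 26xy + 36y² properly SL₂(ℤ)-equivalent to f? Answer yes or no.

D₁ = -2516, D₂ = -4220
discriminants differ ⇒ not SL₂(ℤ)-equivalent

no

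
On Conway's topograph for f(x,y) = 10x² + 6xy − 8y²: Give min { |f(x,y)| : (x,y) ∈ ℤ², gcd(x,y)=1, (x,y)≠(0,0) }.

river: ρ → (-8,10,8)
river: ρ → (8,6,-10)
river: ρ → (-10,14,4)
river: ρ → (4,18,-2)
river: ρ → (-2,18,4)
river: ρ → (4,14,-10)
river: ρ → (-10,6,8)
river: ρ → (8,10,-8)
river: ρ → (-8,6,10)
river: ρ → (10,14,-4)
river: ρ → (-4,18,2)
river: ρ → (2,18,-4)
river: ρ → (-4,14,10)
river: ρ → (10,6,-8)
closes: descent 0, river 14
min |a| on river = 2

2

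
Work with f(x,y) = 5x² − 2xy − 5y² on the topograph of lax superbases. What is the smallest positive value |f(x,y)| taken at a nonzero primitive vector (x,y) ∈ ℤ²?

descent: ρ → (-5,2,5)  [lands on river]
river: ρ → (5,8,-2)
river: ρ → (-2,8,5)
river: ρ → (5,2,-5)
river: ρ → (-5,8,2)
river: ρ → (2,8,-5)
closes: descent 1, river 6
min |a| on river = 2

2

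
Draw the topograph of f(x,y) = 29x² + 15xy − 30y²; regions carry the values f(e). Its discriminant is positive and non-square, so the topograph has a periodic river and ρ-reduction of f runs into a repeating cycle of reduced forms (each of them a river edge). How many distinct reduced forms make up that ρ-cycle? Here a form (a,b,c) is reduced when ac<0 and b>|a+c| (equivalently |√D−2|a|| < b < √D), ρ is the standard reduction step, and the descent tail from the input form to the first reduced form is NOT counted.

D = 3705, ⌊√D⌋ = 60
river: ρ → (-30,45,14)
river: ρ → (14,39,-39)
river: ρ → (-39,39,14)
river: ρ → (14,45,-30)
river: ρ → (-30,15,29)
river: ρ → (29,43,-16)
river: ρ → (-16,53,14)
river: ρ → (14,59,-4)
river: ρ → (-4,53,56)
river: ρ → (56,59,-1)
river: ρ → (-1,59,56)
river: ρ → (56,53,-4)
river: ρ → (-4,59,14)
river: ρ → (14,53,-16)
river: ρ → (-16,43,29)
river: ρ → (29,15,-30)
ρ-cycle length = 16 (tail of 0 descent steps not counted)

16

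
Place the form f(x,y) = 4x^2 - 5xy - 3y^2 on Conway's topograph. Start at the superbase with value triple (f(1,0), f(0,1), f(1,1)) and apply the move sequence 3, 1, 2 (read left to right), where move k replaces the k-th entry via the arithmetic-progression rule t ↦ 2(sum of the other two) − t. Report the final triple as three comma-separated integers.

start (4,-3,-4) = (f(1,0),f(0,1),f(1,1))
replace slot 3: 2·(4+(-3)) − (-4) = 6 → (4,-3,6)
replace slot 1: 2·((-3)+6) − 4 = 2 → (2,-3,6)
replace slot 2: 2·(2+6) − (-3) = 19 → (2,19,6)

2,19,6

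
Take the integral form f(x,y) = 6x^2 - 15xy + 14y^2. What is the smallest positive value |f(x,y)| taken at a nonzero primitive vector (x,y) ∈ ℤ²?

translate: b→-3 (≡-15 mod 12), so (6,-15,14)→(6,-3,5)
flip: (6,-3,5)→(5,3,6)
reduced (well bottom): (5,3,6) with a≤c, −a<b≤a
well minimum = a = 5

5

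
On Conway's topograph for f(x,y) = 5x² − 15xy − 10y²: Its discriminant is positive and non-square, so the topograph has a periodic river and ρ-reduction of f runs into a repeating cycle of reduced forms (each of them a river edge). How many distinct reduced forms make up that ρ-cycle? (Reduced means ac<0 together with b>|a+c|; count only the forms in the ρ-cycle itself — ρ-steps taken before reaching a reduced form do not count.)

D = 425, ⌊√D⌋ = 20
descent: ρ → (-10,15,5)  [lands on river]
river: ρ → (5,15,-10)
river: ρ → (-10,5,10)
river: ρ → (10,15,-5)
river: ρ → (-5,15,10)
river: ρ → (10,5,-10)
ρ-cycle length = 6 (tail of 1 descent step not counted)

6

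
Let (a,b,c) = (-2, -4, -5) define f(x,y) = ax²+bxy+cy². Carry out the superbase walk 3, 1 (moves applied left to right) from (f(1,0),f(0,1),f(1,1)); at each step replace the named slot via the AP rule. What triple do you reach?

start (-2,-5,-11) = (f(1,0),f(0,1),f(1,1))
replace slot 3: 2·((-2)+(-5)) − (-11) = -3 → (-2,-5,-3)
replace slot 1: 2·((-5)+(-3)) − (-2) = -14 → (-14,-5,-3)

-14,-5,-3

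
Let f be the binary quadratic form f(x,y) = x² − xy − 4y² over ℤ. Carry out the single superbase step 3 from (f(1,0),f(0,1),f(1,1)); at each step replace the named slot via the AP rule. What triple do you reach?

start (1,-4,-4) = (f(1,0),f(0,1),f(1,1))
replace slot 3: 2·(1+(-4)) − (-4) = -2 → (1,-4,-2)

1,-4,-2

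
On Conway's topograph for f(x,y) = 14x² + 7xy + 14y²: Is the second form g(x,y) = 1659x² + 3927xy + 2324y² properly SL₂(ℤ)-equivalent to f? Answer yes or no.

D₁ = -735, D₂ = -735
f: reduced (well bottom): (14,7,14) with a≤c, −a<b≤a
g: translate: b→609 (≡3927 mod 3318), so (1659,3927,2324)→(1659,609,56)
g: flip: (1659,609,56)→(56,-609,1659)
g: translate: b→-49 (≡-609 mod 112), so (56,-609,1659)→(56,-49,14)
g: flip: (56,-49,14)→(14,49,56)
g: translate: b→-7 (≡49 mod 28), so (14,49,56)→(14,-7,14)
g: flip: (14,-7,14)→(14,7,14)
g: reduced (well bottom): (14,7,14) with a≤c, −a<b≤a
reduced forms (14, 7, 14) vs (14, 7, 14) ⇒ equivalent

yes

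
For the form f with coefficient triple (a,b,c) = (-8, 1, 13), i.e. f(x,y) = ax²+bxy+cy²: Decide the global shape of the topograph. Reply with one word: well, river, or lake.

D = b²−4ac = 1² − 4·(-8)·13 = 417
D > 0 non-square ⇒ indefinite ⇒ periodic river

river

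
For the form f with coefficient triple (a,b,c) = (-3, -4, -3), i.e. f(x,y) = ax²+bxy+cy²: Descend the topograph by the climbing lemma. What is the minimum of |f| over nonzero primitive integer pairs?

translate: b→-2 (≡4 mod 6), so (3,4,3)→(3,-2,2)
flip: (3,-2,2)→(2,2,3)
reduced (well bottom): (2,2,3) with a≤c, −a<b≤a
well minimum |f| = |-2| = 2 (negative-definite)

2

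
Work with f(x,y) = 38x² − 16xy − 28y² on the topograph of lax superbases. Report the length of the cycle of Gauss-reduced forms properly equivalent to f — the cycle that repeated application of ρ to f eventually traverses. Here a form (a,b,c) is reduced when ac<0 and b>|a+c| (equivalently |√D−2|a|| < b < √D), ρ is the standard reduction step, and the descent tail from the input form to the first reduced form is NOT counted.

D = 4512, ⌊√D⌋ = 67
descent: ρ → (-28,16,38)  [lands on river]
river: ρ → (38,60,-6)
river: ρ → (-6,60,38)
river: ρ → (38,16,-28)
river: ρ → (-28,40,26)
river: ρ → (26,64,-4)
river: ρ → (-4,64,26)
river: ρ → (26,40,-28)
ρ-cycle length = 8 (tail of 1 descent step not counted)

8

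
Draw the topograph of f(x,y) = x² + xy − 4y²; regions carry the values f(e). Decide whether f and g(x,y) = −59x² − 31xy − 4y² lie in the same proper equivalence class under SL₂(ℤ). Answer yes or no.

D₁ = 17, D₂ = 17
river cycle of f (length 6): (1, 3, -2), (-2, 1, 2), (2, 3, -1), (-1, 3, 2), (2, 1, -2), (-2, 3, 1)
river cycle of g (length 6): (1, 3, -2), (-2, 1, 2), (2, 3, -1), (-1, 3, 2), (2, 1, -2), (-2, 3, 1)
cycles coincide ⇒ equivalent

yes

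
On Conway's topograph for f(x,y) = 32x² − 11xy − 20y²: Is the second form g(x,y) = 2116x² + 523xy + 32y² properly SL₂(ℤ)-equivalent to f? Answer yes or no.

D₁ = 2681, D₂ = 2681
river cycle of f (length 40): (-20, 51, 1), (1, 51, -20), (-20, 29, 23), (23, 17, -26), (-26, 35, 14), (14, 49, -5), (-5, 51, 4), (4, 45, -41), (-41, 37, 8), (8, 43, -26), … (30 more)
river cycle of g (length 40): (-20, 51, 1), (1, 51, -20), (-20, 29, 23), (23, 17, -26), (-26, 35, 14), (14, 49, -5), (-5, 51, 4), (4, 45, -41), (-41, 37, 8), (8, 43, -26), … (30 more)
cycles coincide ⇒ equivalent

yes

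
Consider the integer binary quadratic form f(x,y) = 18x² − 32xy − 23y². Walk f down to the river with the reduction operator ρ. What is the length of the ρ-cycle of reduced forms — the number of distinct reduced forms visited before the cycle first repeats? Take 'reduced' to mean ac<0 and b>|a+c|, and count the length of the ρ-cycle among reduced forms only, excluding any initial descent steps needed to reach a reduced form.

D = 2680, ⌊√D⌋ = 51
descent: ρ → (-23,32,18)  [lands on river]
river: ρ → (18,40,-15)
river: ρ → (-15,50,3)
river: ρ → (3,46,-47)
river: ρ → (-47,48,2)
river: ρ → (2,48,-47)
river: ρ → (-47,46,3)
river: ρ → (3,50,-15)
river: ρ → (-15,40,18)
river: ρ → (18,32,-23)
river: ρ → (-23,14,27)
river: ρ → (27,40,-10)
river: ρ → (-10,40,27)
river: ρ → (27,14,-23)
ρ-cycle length = 14 (tail of 1 descent step not counted)

14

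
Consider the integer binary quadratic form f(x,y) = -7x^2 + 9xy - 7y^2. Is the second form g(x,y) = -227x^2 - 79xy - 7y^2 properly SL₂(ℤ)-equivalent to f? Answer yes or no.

D₁ = -115, D₂ = -115
f is negative-definite; reduce −f:
−f: translate: b→5 (≡-9 mod 14), so (7,-9,7)→(7,5,5)
−f: flip: (7,5,5)→(5,-5,7)
−f: translate: b→5 (≡-5 mod 10), so (5,-5,7)→(5,5,7)
−f: reduced (well bottom): (5,5,7) with a≤c, −a<b≤a
flip sign back: reduced form of f is (-5,-5,-7)
g is negative-definite; reduce −g:
−g: flip: (227,79,7)→(7,-79,227)
−g: translate: b→5 (≡-79 mod 14), so (7,-79,227)→(7,5,5)
−g: flip: (7,5,5)→(5,-5,7)
−g: translate: b→5 (≡-5 mod 10), so (5,-5,7)→(5,5,7)
−g: reduced (well bottom): (5,5,7) with a≤c, −a<b≤a
flip sign back: reduced form of g is (-5,-5,-7)
reduced forms (-5, -5, -7) vs (-5, -5, -7) ⇒ equivalent

yes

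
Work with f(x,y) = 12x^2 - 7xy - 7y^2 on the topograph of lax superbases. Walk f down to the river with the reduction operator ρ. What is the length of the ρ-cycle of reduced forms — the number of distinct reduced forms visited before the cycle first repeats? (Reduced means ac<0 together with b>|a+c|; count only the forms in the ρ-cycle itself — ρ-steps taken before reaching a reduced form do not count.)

D = 385, ⌊√D⌋ = 19
descent: ρ → (-7,7,12)  [lands on river]
river: ρ → (12,17,-2)
river: ρ → (-2,19,3)
river: ρ → (3,17,-8)
river: ρ → (-8,15,5)
river: ρ → (5,15,-8)
river: ρ → (-8,17,3)
river: ρ → (3,19,-2)
river: ρ → (-2,17,12)
river: ρ → (12,7,-7)
ρ-cycle length = 10 (tail of 1 descent step not counted)

10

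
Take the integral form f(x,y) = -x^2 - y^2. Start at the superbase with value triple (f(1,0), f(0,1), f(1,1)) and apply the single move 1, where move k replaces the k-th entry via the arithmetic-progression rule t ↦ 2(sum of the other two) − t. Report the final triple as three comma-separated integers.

start (-1,-1,-2) = (f(1,0),f(0,1),f(1,1))
replace slot 1: 2·((-1)+(-2)) − (-1) = -5 → (-5,-1,-2)

-5,-1,-2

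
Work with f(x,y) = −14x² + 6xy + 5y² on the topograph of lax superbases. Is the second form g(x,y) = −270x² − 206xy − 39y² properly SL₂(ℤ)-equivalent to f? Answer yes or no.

D₁ = 316, D₂ = 316
river cycle of f (length 6): (5, 14, -6), (-6, 10, 9), (9, 8, -7), (-7, 6, 10), (10, 14, -3), (-3, 16, 5)
river cycle of g (length 6): (-3, 16, 5), (5, 14, -6), (-6, 10, 9), (9, 8, -7), (-7, 6, 10), (10, 14, -3)
cycles coincide ⇒ equivalent

yes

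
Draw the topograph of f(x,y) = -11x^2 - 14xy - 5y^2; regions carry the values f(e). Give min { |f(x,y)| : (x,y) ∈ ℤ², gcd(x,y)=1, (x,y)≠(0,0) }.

translate: b→-8 (≡14 mod 22), so (11,14,5)→(11,-8,2)
flip: (11,-8,2)→(2,8,11)
translate: b→0 (≡8 mod 4), so (2,8,11)→(2,0,3)
reduced (well bottom): (2,0,3) with a≤c, −a<b≤a
well minimum |f| = |-2| = 2 (negative-definite)

2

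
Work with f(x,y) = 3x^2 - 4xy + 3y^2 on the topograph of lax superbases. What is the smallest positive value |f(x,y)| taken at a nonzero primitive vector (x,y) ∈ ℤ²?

translate: b→2 (≡-4 mod 6), so (3,-4,3)→(3,2,2)
flip: (3,2,2)→(2,-2,3)
translate: b→2 (≡-2 mod 4), so (2,-2,3)→(2,2,3)
reduced (well bottom): (2,2,3) with a≤c, −a<b≤a
well minimum = a = 2

2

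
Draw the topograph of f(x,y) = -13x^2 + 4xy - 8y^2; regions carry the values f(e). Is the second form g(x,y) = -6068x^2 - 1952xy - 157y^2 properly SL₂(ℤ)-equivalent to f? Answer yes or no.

D₁ = -400, D₂ = -400
f is negative-definite; reduce −f:
−f: flip: (13,-4,8)→(8,4,13)
−f: reduced (well bottom): (8,4,13) with a≤c, −a<b≤a
flip sign back: reduced form of f is (-8,-4,-13)
g is negative-definite; reduce −g:
−g: flip: (6068,1952,157)→(157,-1952,6068)
−g: translate: b→-68 (≡-1952 mod 314), so (157,-1952,6068)→(157,-68,8)
−g: flip: (157,-68,8)→(8,68,157)
−g: translate: b→4 (≡68 mod 16), so (8,68,157)→(8,4,13)
−g: reduced (well bottom): (8,4,13) with a≤c, −a<b≤a
flip sign back: reduced form of g is (-8,-4,-13)
reduced forms (-8, -4, -13) vs (-8, -4, -13) ⇒ equivalent

yes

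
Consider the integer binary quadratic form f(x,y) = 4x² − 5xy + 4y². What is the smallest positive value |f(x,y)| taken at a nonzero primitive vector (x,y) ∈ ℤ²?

translate: b→3 (≡-5 mod 8), so (4,-5,4)→(4,3,3)
flip: (4,3,3)→(3,-3,4)
translate: b→3 (≡-3 mod 6), so (3,-3,4)→(3,3,4)
reduced (well bottom): (3,3,4) with a≤c, −a<b≤a
well minimum = a = 3

3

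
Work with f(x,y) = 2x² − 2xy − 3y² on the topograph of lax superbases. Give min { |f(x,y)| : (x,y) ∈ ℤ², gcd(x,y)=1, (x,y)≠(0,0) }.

descent: ρ → (-3,2,2)  [lands on river]
river: ρ → (2,2,-3)
river: ρ → (-3,4,1)
river: ρ → (1,4,-3)
closes: descent 1, river 4
min |a| on river = 1

1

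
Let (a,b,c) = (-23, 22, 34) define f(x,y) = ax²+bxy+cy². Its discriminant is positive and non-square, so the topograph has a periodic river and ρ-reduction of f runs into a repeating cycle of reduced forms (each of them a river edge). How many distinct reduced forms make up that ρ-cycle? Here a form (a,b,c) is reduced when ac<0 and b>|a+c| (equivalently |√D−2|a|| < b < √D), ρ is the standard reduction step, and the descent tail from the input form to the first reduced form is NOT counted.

D = 3612, ⌊√D⌋ = 60
river: ρ → (34,46,-11)
river: ρ → (-11,42,42)
river: ρ → (42,42,-11)
river: ρ → (-11,46,34)
river: ρ → (34,22,-23)
river: ρ → (-23,24,33)
river: ρ → (33,42,-14)
river: ρ → (-14,42,33)
river: ρ → (33,24,-23)
river: ρ → (-23,22,34)
ρ-cycle length = 10 (tail of 0 descent steps not counted)

10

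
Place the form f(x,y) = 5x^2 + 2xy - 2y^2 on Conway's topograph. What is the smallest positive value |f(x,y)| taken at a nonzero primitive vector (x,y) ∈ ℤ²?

descent: ρ → (-2,6,1)  [lands on river]
river: ρ → (1,6,-2)
closes: descent 1, river 2
min |a| on river = 1

1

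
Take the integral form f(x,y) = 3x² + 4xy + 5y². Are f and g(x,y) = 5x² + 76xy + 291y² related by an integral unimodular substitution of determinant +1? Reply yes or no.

D₁ = -44, D₂ = -44
f: translate: b→-2 (≡4 mod 6), so (3,4,5)→(3,-2,4)
f: reduced (well bottom): (3,-2,4) with a≤c, −a<b≤a
g: translate: b→-4 (≡76 mod 10), so (5,76,291)→(5,-4,3)
g: flip: (5,-4,3)→(3,4,5)
g: translate: b→-2 (≡4 mod 6), so (3,4,5)→(3,-2,4)
g: reduced (well bottom): (3,-2,4) with a≤c, −a<b≤a
reduced forms (3, -2, 4) vs (3, -2, 4) ⇒ equivalent

yes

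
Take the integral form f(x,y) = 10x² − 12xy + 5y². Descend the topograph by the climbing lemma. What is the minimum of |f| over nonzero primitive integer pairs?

translate: b→8 (≡-12 mod 20), so (10,-12,5)→(10,8,3)
flip: (10,8,3)→(3,-8,10)
translate: b→-2 (≡-8 mod 6), so (3,-8,10)→(3,-2,5)
reduced (well bottom): (3,-2,5) with a≤c, −a<b≤a
well minimum = a = 3

3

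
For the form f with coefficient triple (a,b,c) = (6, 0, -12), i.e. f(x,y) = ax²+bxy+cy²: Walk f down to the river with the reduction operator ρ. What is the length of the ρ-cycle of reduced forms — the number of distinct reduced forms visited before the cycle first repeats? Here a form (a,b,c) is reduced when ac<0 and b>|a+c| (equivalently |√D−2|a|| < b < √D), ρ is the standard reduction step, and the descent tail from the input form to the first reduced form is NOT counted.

D = 288, ⌊√D⌋ = 16
descent: ρ → (-12,0,6)
descent: ρ → (6,12,-6)  [lands on river]
river: ρ → (-6,12,6)
ρ-cycle length = 2 (tail of 2 descent steps not counted)

2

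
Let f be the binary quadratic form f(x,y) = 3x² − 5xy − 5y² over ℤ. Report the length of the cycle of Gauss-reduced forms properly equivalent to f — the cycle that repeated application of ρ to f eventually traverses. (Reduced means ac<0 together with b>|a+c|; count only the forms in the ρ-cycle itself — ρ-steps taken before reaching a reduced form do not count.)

D = 85, ⌊√D⌋ = 9
descent: ρ → (-5,5,3)  [lands on river]
river: ρ → (3,7,-3)
river: ρ → (-3,5,5)
river: ρ → (5,5,-3)
river: ρ → (-3,7,3)
river: ρ → (3,5,-5)
ρ-cycle length = 6 (tail of 1 descent step not counted)

6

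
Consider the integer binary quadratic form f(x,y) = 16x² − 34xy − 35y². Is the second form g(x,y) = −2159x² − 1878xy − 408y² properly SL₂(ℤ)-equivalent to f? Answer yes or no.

D₁ = 3396, D₂ = 3396
river cycle of f (length 30): (-35, 34, 16), (16, 30, -39), (-39, 48, 7), (7, 50, -32), (-32, 14, 25), (25, 36, -21), (-21, 48, 13), (13, 56, -5), (-5, 54, 24), (24, 42, -17), … (20 more)
river cycle of g (length 30): (-35, 34, 16), (16, 30, -39), (-39, 48, 7), (7, 50, -32), (-32, 14, 25), (25, 36, -21), (-21, 48, 13), (13, 56, -5), (-5, 54, 24), (24, 42, -17), … (20 more)
cycles coincide ⇒ equivalent

yes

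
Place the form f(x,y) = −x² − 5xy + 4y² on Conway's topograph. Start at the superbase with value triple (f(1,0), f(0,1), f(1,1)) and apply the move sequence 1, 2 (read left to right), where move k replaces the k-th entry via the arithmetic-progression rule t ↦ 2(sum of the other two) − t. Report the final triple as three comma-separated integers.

start (-1,4,-2) = (f(1,0),f(0,1),f(1,1))
replace slot 1: 2·(4+(-2)) − (-1) = 5 → (5,4,-2)
replace slot 2: 2·(5+(-2)) − 4 = 2 → (5,2,-2)

5,2,-2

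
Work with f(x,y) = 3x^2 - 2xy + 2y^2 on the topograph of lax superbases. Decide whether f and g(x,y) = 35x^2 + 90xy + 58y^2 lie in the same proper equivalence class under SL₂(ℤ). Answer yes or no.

D₁ = -20, D₂ = -20
f: flip: (3,-2,2)→(2,2,3)
f: reduced (well bottom): (2,2,3) with a≤c, −a<b≤a
g: translate: b→20 (≡90 mod 70), so (35,90,58)→(35,20,3)
g: flip: (35,20,3)→(3,-20,35)
g: translate: b→-2 (≡-20 mod 6), so (3,-20,35)→(3,-2,2)
g: flip: (3,-2,2)→(2,2,3)
g: reduced (well bottom): (2,2,3) with a≤c, −a<b≤a
reduced forms (2, 2, 3) vs (2, 2, 3) ⇒ equivalent

yes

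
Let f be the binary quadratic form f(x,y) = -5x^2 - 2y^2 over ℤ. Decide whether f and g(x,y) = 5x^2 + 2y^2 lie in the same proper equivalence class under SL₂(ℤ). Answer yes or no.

D₁ = -40, D₂ = -40
f is negative-definite; reduce −f:
−f: flip: (5,0,2)→(2,0,5)
−f: reduced (well bottom): (2,0,5) with a≤c, −a<b≤a
flip sign back: reduced form of f is (-2,0,-5)
g: flip: (5,0,2)→(2,0,5)
g: reduced (well bottom): (2,0,5) with a≤c, −a<b≤a
reduced forms (-2, 0, -5) vs (2, 0, 5) ⇒ inequivalent

no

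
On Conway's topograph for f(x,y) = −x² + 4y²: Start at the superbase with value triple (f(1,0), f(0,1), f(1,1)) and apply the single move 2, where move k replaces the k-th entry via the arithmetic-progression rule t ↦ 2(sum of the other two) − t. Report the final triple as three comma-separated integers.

start (-1,4,3) = (f(1,0),f(0,1),f(1,1))
replace slot 2: 2·((-1)+3) − 4 = 0 → (-1,0,3)

-1,0,3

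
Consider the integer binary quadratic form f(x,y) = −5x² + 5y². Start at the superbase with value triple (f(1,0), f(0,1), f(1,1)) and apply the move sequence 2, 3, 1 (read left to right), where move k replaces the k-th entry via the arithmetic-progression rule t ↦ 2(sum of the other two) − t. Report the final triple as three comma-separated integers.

start (-5,5,0) = (f(1,0),f(0,1),f(1,1))
replace slot 2: 2·((-5)+0) − 5 = -15 → (-5,-15,0)
replace slot 3: 2·((-5)+(-15)) − 0 = -40 → (-5,-15,-40)
replace slot 1: 2·((-15)+(-40)) − (-5) = -105 → (-105,-15,-40)

-105,-15,-40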